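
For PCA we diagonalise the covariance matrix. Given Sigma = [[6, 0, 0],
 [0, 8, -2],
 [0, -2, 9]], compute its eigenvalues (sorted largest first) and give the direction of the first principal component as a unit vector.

Step 1 — characteristic polynomial p(λ) = det(λI - Sigma) = λ³ - tr·λ² + c_1·λ - det, where tr = trace, c_1 = sum of the principal 2×2 minors, det = det(Sigma):
  tr = 6 + 8 + 9 = 23,
  c_1 = (6·8 - (0)²) + (6·9 - (0)²) + (8·9 - (-2)²) = 48 + 54 + 68 = 170,
  det = 6·(8·9 - (-2)²) - (0)·((0)·9 - (-2)·(0)) + (0)·((0)·(-2) - 8·(0)) = 6·(68) - (0)·(0) + (0)·(0) = 408.
  So p(λ) = λ³ - 23λ² + 170λ - 408.
Step 2 — look for an integer root (rational root theorem: any rational root is an integer divisor of 408). Testing λ = 6:
  p(6) = 216 - 828 + 1020 - 408 = 0  ✓
  Dividing out (λ - 6): p(λ) = (λ - 6)(λ² - 17λ + 68).
Step 3 — remaining eigenvalues from the quadratic λ² - 17λ + 68 = 0:
  Δ = 17² - 4·68 = 289 - 272 = 17,  λ = (17 ± √17)/2 = (17 ± 4.1231)/2 ≈ 10.5616 or 6.4384.
  Sorted: λ_1 = 10.5616,  λ_2 = 6.4384,  λ_3 = 6  (check: sum = 23 = tr ✓).

Step 4 — unit eigenvector for λ_1 ≈ 10.5616: v spans the null space of (Sigma - λ_1 I), whose rows are
  r_1 = (-4.5616, 0, 0),  r_2 = (0, -2.5616, -2),  r_3 = (0, -2, -1.5616).
  v is orthogonal to every row, so take v ∝ r_1 × r_2 = ((0)·(-2) - (0)·(-2.5616), (0)·(0) - (-4.5616)·(-2), (-4.5616)·(-2.5616) - (0)·(0)) ≈ (0, -9.1231, 11.6847).
  Rescale (multiply by -1 so the first nonzero entry is positive): u = (0, 9.1231, -11.6847).
  ||u|| = √((0)² + (9.1231)² + (-11.6847)²) = √(219.7623) ≈ 14.8244,  v_1 = u/||u|| ≈ (0, 0.6154, -0.7882) (||v_1|| = 1).

λ_1 = 10.5616,  λ_2 = 6.4384,  λ_3 = 6;  v_1 ≈ (0, 0.6154, -0.7882)


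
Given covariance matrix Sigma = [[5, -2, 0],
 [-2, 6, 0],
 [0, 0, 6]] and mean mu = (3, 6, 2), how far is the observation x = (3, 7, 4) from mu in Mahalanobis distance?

Step 1 — centre the observation: (x - mu) = (0, 1, 2).

Step 2 — invert Sigma (cofactor / det for 3×3, or solve directly):
  Sigma^{-1} = [[0.2308, 0.0769, 0],
 [0.0769, 0.1923, 0],
 [0, 0, 0.1667]].

Step 3 — form the quadratic (x - mu)^T · Sigma^{-1} · (x - mu):
  Sigma^{-1} · (x - mu) = (0.0769, 0.1923, 0.3333).
  (x - mu)^T · [Sigma^{-1} · (x - mu)] = (0)·(0.0769) + (1)·(0.1923) + (2)·(0.3333) = 0.859.

Step 4 — take square root: d = √(0.859) ≈ 0.9268.

d(x, mu) = √(0.859) ≈ 0.9268


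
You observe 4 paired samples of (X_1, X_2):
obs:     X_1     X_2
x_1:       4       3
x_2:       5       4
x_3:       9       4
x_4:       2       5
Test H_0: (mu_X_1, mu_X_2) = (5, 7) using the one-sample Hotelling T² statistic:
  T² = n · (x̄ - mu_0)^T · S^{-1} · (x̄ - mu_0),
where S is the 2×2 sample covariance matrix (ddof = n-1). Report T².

Step 1 — sample mean vector:
  mean(X_1) = (4 + 5 + 9 + 2) / 4 = 20/4 = 5
  mean(X_2) = (3 + 4 + 4 + 5) / 4 = 16/4 = 4
  x̄ = (5, 4),  deviation x̄ - mu_0 = (5, 4) - (5, 7) = (0, -3).

Step 2 — sample covariance matrix, S[i,j] = (1/(n-1)) · Σ_k (x_{k,i} - mean_i) · (x_{k,j} - mean_j), divisor n-1 = 3:
  S[X_1,X_1] = ((-1)·(-1) + (0)·(0) + (4)·(4) + (-3)·(-3)) / 3 = 26/3 = 8.6667
  S[X_1,X_2] = ((-1)·(-1) + (0)·(0) + (4)·(0) + (-3)·(1)) / 3 = -2/3 = -0.6667
  S[X_2,X_2] = ((-1)·(-1) + (0)·(0) + (0)·(0) + (1)·(1)) / 3 = 2/3 = 0.6667
  S = [[8.6667, -0.6667],
 [-0.6667, 0.6667]].

Step 3 — invert S. det(S) = 8.6667·0.6667 - (-0.6667)² = 5.3333.
  S^{-1} = (1/det) · [[d, -b], [-b, a]] = [[0.125, 0.125],
 [0.125, 1.625]].

Step 4 — quadratic form (x̄ - mu_0)^T · S^{-1} · (x̄ - mu_0):
  S^{-1} · (x̄ - mu_0) = (-0.375, -4.875),
  (x̄ - mu_0)^T · [...] = (0)·(-0.375) + (-3)·(-4.875) = 14.625.

Step 5 — scale by n: T² = 4 · 14.625 = 58.5.

T² ≈ 58.5


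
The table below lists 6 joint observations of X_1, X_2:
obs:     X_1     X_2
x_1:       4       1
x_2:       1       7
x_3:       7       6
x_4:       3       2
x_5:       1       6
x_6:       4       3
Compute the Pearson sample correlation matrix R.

Step 1 — column means:
  mean(X_1) = (4 + 1 + 7 + 3 + 1 + 4) / 6 = 20/6 = 3.3333
  mean(X_2) = (1 + 7 + 6 + 2 + 6 + 3) / 6 = 25/6 = 4.1667

Step 2 — sample variances and covariances s[i,j] = (1/(n-1)) · Σ_k (x_{k,i} - mean_i) · (x_{k,j} - mean_j), with n-1 = 5:
  s[X_1,X_1] = ((0.6667)·(0.6667) + (-2.3333)·(-2.3333) + (3.6667)·(3.6667) + (-0.3333)·(-0.3333) + (-2.3333)·(-2.3333) + (0.6667)·(0.6667)) / 5 = 25.3333/5 = 5.0667
  s[X_1,X_2] = ((0.6667)·(-3.1667) + (-2.3333)·(2.8333) + (3.6667)·(1.8333) + (-0.3333)·(-2.1667) + (-2.3333)·(1.8333) + (0.6667)·(-1.1667)) / 5 = -6.3333/5 = -1.2667
  s[X_2,X_2] = ((-3.1667)·(-3.1667) + (2.8333)·(2.8333) + (1.8333)·(1.8333) + (-2.1667)·(-2.1667) + (1.8333)·(1.8333) + (-1.1667)·(-1.1667)) / 5 = 30.8333/5 = 6.1667
  Sample standard deviations s_i = √(s[i,i]):
  s(X_1) = √(5.0667) = 2.2509
  s(X_2) = √(6.1667) = 2.4833

Step 3 — r_{ij} = s_{ij} / (s_i · s_j):
  r[X_1,X_1] = 1 (diagonal).
  r[X_1,X_2] = -1.2667 / (2.2509 · 2.4833) = -1.2667 / 5.5897 = -0.2266
  r[X_2,X_2] = 1 (diagonal).

R is symmetric with unit diagonal. Assembling:

R = [[1, -0.2266],
 [-0.2266, 1]]


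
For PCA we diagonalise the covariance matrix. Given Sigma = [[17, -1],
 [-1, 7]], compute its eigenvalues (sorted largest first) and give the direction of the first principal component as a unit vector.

Step 1 — characteristic polynomial of 2×2 Sigma:
  det(Sigma - λI) = λ² - trace · λ + det = 0.
  trace = 17 + 7 = 24, det = 17·7 - (-1)² = 118.
Step 2 — discriminant:
  Δ = trace² - 4·det = 576 - 472 = 104.
Step 3 — eigenvalues:
  λ = (trace ± √Δ)/2 = (24 ± 10.198)/2,
  λ_1 = 17.099,  λ_2 = 6.901.

Step 4 — unit eigenvector for λ_1: solve (Sigma - λ_1 I)v = 0. First row:
  (17 - 17.099)·v_x + (-1)·v_y = 0, i.e. (-0.099)·v_x + (-1)·v_y = 0,
  so v ∝ (b, λ_1 - a) = (-1, 0.099); multiply by -1 so the first entry is positive: u = (1, -0.099).
  ||u|| = √((1)² + (-0.099)²) = √(1.0098) ≈ 1.0049,
  v_1 = u/||u|| ≈ (0.9951, -0.0985) (||v_1|| = 1).

λ_1 = 17.099,  λ_2 = 6.901;  v_1 ≈ (0.9951, -0.0985)


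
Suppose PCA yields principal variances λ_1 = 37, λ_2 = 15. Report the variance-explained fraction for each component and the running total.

Step 1 — total variance = trace(Sigma) = Σ λ_i = 37 + 15 = 52.

Step 2 — fraction explained by component i = λ_i / Σ λ:
  PC1: 37/52 = 0.7115
  PC2: 15/52 = 0.2885

Step 3 — cumulative fraction after k components = (λ_1 + ... + λ_k) / Σ λ:
  k = 1: 37/52 = 0.7115
  k = 2: (37 + 15)/52 = 52/52 = 1

Summary (fraction, with percent):

explained: PC1 0.7115 (71.15%), PC2 0.2885 (28.85%);  cumulative: 0.7115, 1


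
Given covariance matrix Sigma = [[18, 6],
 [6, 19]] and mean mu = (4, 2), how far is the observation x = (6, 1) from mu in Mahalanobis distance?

Step 1 — centre the observation: (x - mu) = (2, -1).

Step 2 — invert Sigma. det(Sigma) = 18·19 - (6)² = 306.
  Sigma^{-1} = (1/det) · [[d, -b], [-b, a]] = [[0.0621, -0.0196],
 [-0.0196, 0.0588]].

Step 3 — form the quadratic (x - mu)^T · Sigma^{-1} · (x - mu):
  Sigma^{-1} · (x - mu) = (0.1438, -0.098).
  (x - mu)^T · [Sigma^{-1} · (x - mu)] = (2)·(0.1438) + (-1)·(-0.098) = 0.3856.

Step 4 — take square root: d = √(0.3856) ≈ 0.621.

d(x, mu) = √(0.3856) ≈ 0.621


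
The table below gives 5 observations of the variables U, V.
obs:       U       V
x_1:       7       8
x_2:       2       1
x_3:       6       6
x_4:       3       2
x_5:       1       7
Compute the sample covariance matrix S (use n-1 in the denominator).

Step 1 — column means:
  mean(U) = (7 + 2 + 6 + 3 + 1) / 5 = 19/5 = 3.8
  mean(V) = (8 + 1 + 6 + 2 + 7) / 5 = 24/5 = 4.8

Step 2 — sample covariance S[i,j] = (1/(n-1)) · Σ_k (x_{k,i} - mean_i) · (x_{k,j} - mean_j), with n-1 = 4.
  S[U,U] = ((3.2)·(3.2) + (-1.8)·(-1.8) + (2.2)·(2.2) + (-0.8)·(-0.8) + (-2.8)·(-2.8)) / 4 = 26.8/4 = 6.7
  S[U,V] = ((3.2)·(3.2) + (-1.8)·(-3.8) + (2.2)·(1.2) + (-0.8)·(-2.8) + (-2.8)·(2.2)) / 4 = 15.8/4 = 3.95
  S[V,V] = ((3.2)·(3.2) + (-3.8)·(-3.8) + (1.2)·(1.2) + (-2.8)·(-2.8) + (2.2)·(2.2)) / 4 = 38.8/4 = 9.7

S is symmetric (S[j,i] = S[i,j]). Assembling:

S = [[6.7, 3.95],
 [3.95, 9.7]]


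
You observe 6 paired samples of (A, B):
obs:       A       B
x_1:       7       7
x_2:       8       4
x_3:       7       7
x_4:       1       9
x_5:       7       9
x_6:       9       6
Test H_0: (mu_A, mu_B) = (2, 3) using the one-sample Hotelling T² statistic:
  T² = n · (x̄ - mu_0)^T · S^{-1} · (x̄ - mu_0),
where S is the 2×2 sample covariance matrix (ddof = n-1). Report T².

Step 1 — sample mean vector:
  mean(A) = (7 + 8 + 7 + 1 + 7 + 9) / 6 = 39/6 = 6.5
  mean(B) = (7 + 4 + 7 + 9 + 9 + 6) / 6 = 42/6 = 7
  x̄ = (6.5, 7),  deviation x̄ - mu_0 = (6.5, 7) - (2, 3) = (4.5, 4).

Step 2 — sample covariance matrix, S[i,j] = (1/(n-1)) · Σ_k (x_{k,i} - mean_i) · (x_{k,j} - mean_j), divisor n-1 = 5:
  S[A,A] = ((0.5)·(0.5) + (1.5)·(1.5) + (0.5)·(0.5) + (-5.5)·(-5.5) + (0.5)·(0.5) + (2.5)·(2.5)) / 5 = 39.5/5 = 7.9
  S[A,B] = ((0.5)·(0) + (1.5)·(-3) + (0.5)·(0) + (-5.5)·(2) + (0.5)·(2) + (2.5)·(-1)) / 5 = -17/5 = -3.4
  S[B,B] = ((0)·(0) + (-3)·(-3) + (0)·(0) + (2)·(2) + (2)·(2) + (-1)·(-1)) / 5 = 18/5 = 3.6
  S = [[7.9, -3.4],
 [-3.4, 3.6]].

Step 3 — invert S. det(S) = 7.9·3.6 - (-3.4)² = 16.88.
  S^{-1} = (1/det) · [[d, -b], [-b, a]] = [[0.2133, 0.2014],
 [0.2014, 0.468]].

Step 4 — quadratic form (x̄ - mu_0)^T · S^{-1} · (x̄ - mu_0):
  S^{-1} · (x̄ - mu_0) = (1.7654, 2.7784),
  (x̄ - mu_0)^T · [...] = (4.5)·(1.7654) + (4)·(2.7784) = 19.0581.

Step 5 — scale by n: T² = 6 · 19.0581 = 114.3483.

T² ≈ 114.3483


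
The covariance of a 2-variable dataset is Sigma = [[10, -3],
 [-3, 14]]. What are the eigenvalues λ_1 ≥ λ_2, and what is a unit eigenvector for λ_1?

Step 1 — characteristic polynomial of 2×2 Sigma:
  det(Sigma - λI) = λ² - trace · λ + det = 0.
  trace = 10 + 14 = 24, det = 10·14 - (-3)² = 131.
Step 2 — discriminant:
  Δ = trace² - 4·det = 576 - 524 = 52.
Step 3 — eigenvalues:
  λ = (trace ± √Δ)/2 = (24 ± 7.2111)/2,
  λ_1 = 15.6056,  λ_2 = 8.3944.

Step 4 — unit eigenvector for λ_1: solve (Sigma - λ_1 I)v = 0. First row:
  (10 - 15.6056)·v_x + (-3)·v_y = 0, i.e. (-5.6056)·v_x + (-3)·v_y = 0,
  so v ∝ (b, λ_1 - a) = (-3, 5.6056); multiply by -1 so the first entry is positive: u = (3, -5.6056).
  ||u|| = √((3)² + (-5.6056)²) = √(40.4222) ≈ 6.3578,
  v_1 = u/||u|| ≈ (0.4719, -0.8817) (||v_1|| = 1).

λ_1 = 15.6056,  λ_2 = 8.3944;  v_1 ≈ (0.4719, -0.8817)


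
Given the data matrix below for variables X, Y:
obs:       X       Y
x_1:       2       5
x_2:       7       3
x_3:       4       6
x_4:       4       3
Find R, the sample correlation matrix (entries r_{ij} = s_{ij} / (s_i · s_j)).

Step 1 — column means:
  mean(X) = (2 + 7 + 4 + 4) / 4 = 17/4 = 4.25
  mean(Y) = (5 + 3 + 6 + 3) / 4 = 17/4 = 4.25

Step 2 — sample variances and covariances s[i,j] = (1/(n-1)) · Σ_k (x_{k,i} - mean_i) · (x_{k,j} - mean_j), with n-1 = 3:
  s[X,X] = ((-2.25)·(-2.25) + (2.75)·(2.75) + (-0.25)·(-0.25) + (-0.25)·(-0.25)) / 3 = 12.75/3 = 4.25
  s[X,Y] = ((-2.25)·(0.75) + (2.75)·(-1.25) + (-0.25)·(1.75) + (-0.25)·(-1.25)) / 3 = -5.25/3 = -1.75
  s[Y,Y] = ((0.75)·(0.75) + (-1.25)·(-1.25) + (1.75)·(1.75) + (-1.25)·(-1.25)) / 3 = 6.75/3 = 2.25
  Sample standard deviations s_i = √(s[i,i]):
  s(X) = √(4.25) = 2.0616
  s(Y) = √(2.25) = 1.5

Step 3 — r_{ij} = s_{ij} / (s_i · s_j):
  r[X,X] = 1 (diagonal).
  r[X,Y] = -1.75 / (2.0616 · 1.5) = -1.75 / 3.0923 = -0.5659
  r[Y,Y] = 1 (diagonal).

R is symmetric with unit diagonal. Assembling:

R = [[1, -0.5659],
 [-0.5659, 1]]


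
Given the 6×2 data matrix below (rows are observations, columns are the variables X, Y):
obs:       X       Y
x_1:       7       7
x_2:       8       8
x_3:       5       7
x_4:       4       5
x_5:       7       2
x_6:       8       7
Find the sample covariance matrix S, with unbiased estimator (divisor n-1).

Step 1 — column means:
  mean(X) = (7 + 8 + 5 + 4 + 7 + 8) / 6 = 39/6 = 6.5
  mean(Y) = (7 + 8 + 7 + 5 + 2 + 7) / 6 = 36/6 = 6

Step 2 — sample covariance S[i,j] = (1/(n-1)) · Σ_k (x_{k,i} - mean_i) · (x_{k,j} - mean_j), with n-1 = 5.
  S[X,X] = ((0.5)·(0.5) + (1.5)·(1.5) + (-1.5)·(-1.5) + (-2.5)·(-2.5) + (0.5)·(0.5) + (1.5)·(1.5)) / 5 = 13.5/5 = 2.7
  S[X,Y] = ((0.5)·(1) + (1.5)·(2) + (-1.5)·(1) + (-2.5)·(-1) + (0.5)·(-4) + (1.5)·(1)) / 5 = 4/5 = 0.8
  S[Y,Y] = ((1)·(1) + (2)·(2) + (1)·(1) + (-1)·(-1) + (-4)·(-4) + (1)·(1)) / 5 = 24/5 = 4.8

S is symmetric (S[j,i] = S[i,j]). Assembling:

S = [[2.7, 0.8],
 [0.8, 4.8]]


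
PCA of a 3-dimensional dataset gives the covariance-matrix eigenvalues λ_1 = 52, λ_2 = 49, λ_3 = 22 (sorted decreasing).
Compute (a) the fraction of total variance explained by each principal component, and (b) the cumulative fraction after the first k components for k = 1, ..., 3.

Step 1 — total variance = trace(Sigma) = Σ λ_i = 52 + 49 + 22 = 123.

Step 2 — fraction explained by component i = λ_i / Σ λ:
  PC1: 52/123 = 0.4228
  PC2: 49/123 = 0.3984
  PC3: 22/123 = 0.1789

Step 3 — cumulative fraction after k components = (λ_1 + ... + λ_k) / Σ λ:
  k = 1: 52/123 = 0.4228
  k = 2: (52 + 49)/123 = 101/123 = 0.8211
  k = 3: (52 + 49 + 22)/123 = 123/123 = 1

Summary (fraction, with percent):

explained: PC1 0.4228 (42.28%), PC2 0.3984 (39.84%), PC3 0.1789 (17.89%);  cumulative: 0.4228, 0.8211, 1


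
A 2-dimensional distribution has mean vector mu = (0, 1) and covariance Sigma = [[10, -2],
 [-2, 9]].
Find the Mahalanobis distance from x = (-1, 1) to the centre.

Step 1 — centre the observation: (x - mu) = (-1, 0).

Step 2 — invert Sigma. det(Sigma) = 10·9 - (-2)² = 86.
  Sigma^{-1} = (1/det) · [[d, -b], [-b, a]] = [[0.1047, 0.0233],
 [0.0233, 0.1163]].

Step 3 — form the quadratic (x - mu)^T · Sigma^{-1} · (x - mu):
  Sigma^{-1} · (x - mu) = (-0.1047, -0.0233).
  (x - mu)^T · [Sigma^{-1} · (x - mu)] = (-1)·(-0.1047) + (0)·(-0.0233) = 0.1047.

Step 4 — take square root: d = √(0.1047) ≈ 0.3235.

d(x, mu) = √(0.1047) ≈ 0.3235


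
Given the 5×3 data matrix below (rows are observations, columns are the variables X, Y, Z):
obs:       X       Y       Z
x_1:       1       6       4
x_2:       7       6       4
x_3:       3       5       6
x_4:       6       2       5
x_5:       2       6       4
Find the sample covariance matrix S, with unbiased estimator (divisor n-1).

Step 1 — column means:
  mean(X) = (1 + 7 + 3 + 6 + 2) / 5 = 19/5 = 3.8
  mean(Y) = (6 + 6 + 5 + 2 + 6) / 5 = 25/5 = 5
  mean(Z) = (4 + 4 + 6 + 5 + 4) / 5 = 23/5 = 4.6

Step 2 — sample covariance S[i,j] = (1/(n-1)) · Σ_k (x_{k,i} - mean_i) · (x_{k,j} - mean_j), with n-1 = 4.
  S[X,X] = ((-2.8)·(-2.8) + (3.2)·(3.2) + (-0.8)·(-0.8) + (2.2)·(2.2) + (-1.8)·(-1.8)) / 4 = 26.8/4 = 6.7
  S[X,Y] = ((-2.8)·(1) + (3.2)·(1) + (-0.8)·(0) + (2.2)·(-3) + (-1.8)·(1)) / 4 = -8/4 = -2
  S[X,Z] = ((-2.8)·(-0.6) + (3.2)·(-0.6) + (-0.8)·(1.4) + (2.2)·(0.4) + (-1.8)·(-0.6)) / 4 = 0.6/4 = 0.15
  S[Y,Y] = ((1)·(1) + (1)·(1) + (0)·(0) + (-3)·(-3) + (1)·(1)) / 4 = 12/4 = 3
  S[Y,Z] = ((1)·(-0.6) + (1)·(-0.6) + (0)·(1.4) + (-3)·(0.4) + (1)·(-0.6)) / 4 = -3/4 = -0.75
  S[Z,Z] = ((-0.6)·(-0.6) + (-0.6)·(-0.6) + (1.4)·(1.4) + (0.4)·(0.4) + (-0.6)·(-0.6)) / 4 = 3.2/4 = 0.8

S is symmetric (S[j,i] = S[i,j]). Assembling:

S = [[6.7, -2, 0.15],
 [-2, 3, -0.75],
 [0.15, -0.75, 0.8]]


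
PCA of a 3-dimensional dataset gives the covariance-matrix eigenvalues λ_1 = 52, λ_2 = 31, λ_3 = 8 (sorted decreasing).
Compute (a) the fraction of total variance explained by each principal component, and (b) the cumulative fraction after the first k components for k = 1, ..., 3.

Step 1 — total variance = trace(Sigma) = Σ λ_i = 52 + 31 + 8 = 91.

Step 2 — fraction explained by component i = λ_i / Σ λ:
  PC1: 52/91 = 0.5714
  PC2: 31/91 = 0.3407
  PC3: 8/91 = 0.0879

Step 3 — cumulative fraction after k components = (λ_1 + ... + λ_k) / Σ λ:
  k = 1: 52/91 = 0.5714
  k = 2: (52 + 31)/91 = 83/91 = 0.9121
  k = 3: (52 + 31 + 8)/91 = 91/91 = 1

Summary (fraction, with percent):

explained: PC1 0.5714 (57.14%), PC2 0.3407 (34.07%), PC3 0.0879 (8.79%);  cumulative: 0.5714, 0.9121, 1


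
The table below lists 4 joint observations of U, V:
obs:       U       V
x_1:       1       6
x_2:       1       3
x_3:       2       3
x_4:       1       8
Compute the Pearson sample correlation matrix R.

Step 1 — column means:
  mean(U) = (1 + 1 + 2 + 1) / 4 = 5/4 = 1.25
  mean(V) = (6 + 3 + 3 + 8) / 4 = 20/4 = 5

Step 2 — sample variances and covariances s[i,j] = (1/(n-1)) · Σ_k (x_{k,i} - mean_i) · (x_{k,j} - mean_j), with n-1 = 3:
  s[U,U] = ((-0.25)·(-0.25) + (-0.25)·(-0.25) + (0.75)·(0.75) + (-0.25)·(-0.25)) / 3 = 0.75/3 = 0.25
  s[U,V] = ((-0.25)·(1) + (-0.25)·(-2) + (0.75)·(-2) + (-0.25)·(3)) / 3 = -2/3 = -0.6667
  s[V,V] = ((1)·(1) + (-2)·(-2) + (-2)·(-2) + (3)·(3)) / 3 = 18/3 = 6
  Sample standard deviations s_i = √(s[i,i]):
  s(U) = √(0.25) = 0.5
  s(V) = √(6) = 2.4495

Step 3 — r_{ij} = s_{ij} / (s_i · s_j):
  r[U,U] = 1 (diagonal).
  r[U,V] = -0.6667 / (0.5 · 2.4495) = -0.6667 / 1.2247 = -0.5443
  r[V,V] = 1 (diagonal).

R is symmetric with unit diagonal. Assembling:

R = [[1, -0.5443],
 [-0.5443, 1]]


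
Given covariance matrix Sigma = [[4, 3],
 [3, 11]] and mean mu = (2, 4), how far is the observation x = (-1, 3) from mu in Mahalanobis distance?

Step 1 — centre the observation: (x - mu) = (-3, -1).

Step 2 — invert Sigma. det(Sigma) = 4·11 - (3)² = 35.
  Sigma^{-1} = (1/det) · [[d, -b], [-b, a]] = [[0.3143, -0.0857],
 [-0.0857, 0.1143]].

Step 3 — form the quadratic (x - mu)^T · Sigma^{-1} · (x - mu):
  Sigma^{-1} · (x - mu) = (-0.8571, 0.1429).
  (x - mu)^T · [Sigma^{-1} · (x - mu)] = (-3)·(-0.8571) + (-1)·(0.1429) = 2.4286.

Step 4 — take square root: d = √(2.4286) ≈ 1.5584.

d(x, mu) = √(2.4286) ≈ 1.5584


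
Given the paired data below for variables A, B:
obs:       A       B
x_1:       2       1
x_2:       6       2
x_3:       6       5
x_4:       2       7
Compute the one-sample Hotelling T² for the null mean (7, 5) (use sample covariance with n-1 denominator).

Step 1 — sample mean vector:
  mean(A) = (2 + 6 + 6 + 2) / 4 = 16/4 = 4
  mean(B) = (1 + 2 + 5 + 7) / 4 = 15/4 = 3.75
  x̄ = (4, 3.75),  deviation x̄ - mu_0 = (4, 3.75) - (7, 5) = (-3, -1.25).

Step 2 — sample covariance matrix, S[i,j] = (1/(n-1)) · Σ_k (x_{k,i} - mean_i) · (x_{k,j} - mean_j), divisor n-1 = 3:
  S[A,A] = ((-2)·(-2) + (2)·(2) + (2)·(2) + (-2)·(-2)) / 3 = 16/3 = 5.3333
  S[A,B] = ((-2)·(-2.75) + (2)·(-1.75) + (2)·(1.25) + (-2)·(3.25)) / 3 = -2/3 = -0.6667
  S[B,B] = ((-2.75)·(-2.75) + (-1.75)·(-1.75) + (1.25)·(1.25) + (3.25)·(3.25)) / 3 = 22.75/3 = 7.5833
  S = [[5.3333, -0.6667],
 [-0.6667, 7.5833]].

Step 3 — invert S. det(S) = 5.3333·7.5833 - (-0.6667)² = 40.
  S^{-1} = (1/det) · [[d, -b], [-b, a]] = [[0.1896, 0.0167],
 [0.0167, 0.1333]].

Step 4 — quadratic form (x̄ - mu_0)^T · S^{-1} · (x̄ - mu_0):
  S^{-1} · (x̄ - mu_0) = (-0.5896, -0.2167),
  (x̄ - mu_0)^T · [...] = (-3)·(-0.5896) + (-1.25)·(-0.2167) = 2.0396.

Step 5 — scale by n: T² = 4 · 2.0396 = 8.1583.

T² ≈ 8.1583


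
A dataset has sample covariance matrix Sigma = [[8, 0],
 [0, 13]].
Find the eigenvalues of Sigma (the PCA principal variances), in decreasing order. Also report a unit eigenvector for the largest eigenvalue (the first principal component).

Step 1 — characteristic polynomial of 2×2 Sigma:
  det(Sigma - λI) = λ² - trace · λ + det = 0.
  trace = 8 + 13 = 21, det = 8·13 - (0)² = 104.
Step 2 — discriminant:
  Δ = trace² - 4·det = 441 - 416 = 25.
Step 3 — eigenvalues:
  λ = (trace ± √Δ)/2 = (21 ± 5)/2,
  λ_1 = 13,  λ_2 = 8.

Step 4 — unit eigenvector for λ_1: Sigma is diagonal, so its eigenvectors are the coordinate axes. λ_1 = 13 is the diagonal entry on the second coordinate axis, hence
  v_1 = (0, 1) (||v_1|| = 1).

λ_1 = 13,  λ_2 = 8;  v_1 ≈ (0, 1)


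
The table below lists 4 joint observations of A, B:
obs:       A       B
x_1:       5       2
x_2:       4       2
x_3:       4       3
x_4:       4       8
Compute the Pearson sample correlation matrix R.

Step 1 — column means:
  mean(A) = (5 + 4 + 4 + 4) / 4 = 17/4 = 4.25
  mean(B) = (2 + 2 + 3 + 8) / 4 = 15/4 = 3.75

Step 2 — sample variances and covariances s[i,j] = (1/(n-1)) · Σ_k (x_{k,i} - mean_i) · (x_{k,j} - mean_j), with n-1 = 3:
  s[A,A] = ((0.75)·(0.75) + (-0.25)·(-0.25) + (-0.25)·(-0.25) + (-0.25)·(-0.25)) / 3 = 0.75/3 = 0.25
  s[A,B] = ((0.75)·(-1.75) + (-0.25)·(-1.75) + (-0.25)·(-0.75) + (-0.25)·(4.25)) / 3 = -1.75/3 = -0.5833
  s[B,B] = ((-1.75)·(-1.75) + (-1.75)·(-1.75) + (-0.75)·(-0.75) + (4.25)·(4.25)) / 3 = 24.75/3 = 8.25
  Sample standard deviations s_i = √(s[i,i]):
  s(A) = √(0.25) = 0.5
  s(B) = √(8.25) = 2.8723

Step 3 — r_{ij} = s_{ij} / (s_i · s_j):
  r[A,A] = 1 (diagonal).
  r[A,B] = -0.5833 / (0.5 · 2.8723) = -0.5833 / 1.4361 = -0.4062
  r[B,B] = 1 (diagonal).

R is symmetric with unit diagonal. Assembling:

R = [[1, -0.4062],
 [-0.4062, 1]]


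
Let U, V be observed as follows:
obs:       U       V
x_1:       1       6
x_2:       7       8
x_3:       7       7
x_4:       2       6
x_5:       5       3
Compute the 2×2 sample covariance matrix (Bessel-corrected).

Step 1 — column means:
  mean(U) = (1 + 7 + 7 + 2 + 5) / 5 = 22/5 = 4.4
  mean(V) = (6 + 8 + 7 + 6 + 3) / 5 = 30/5 = 6

Step 2 — sample covariance S[i,j] = (1/(n-1)) · Σ_k (x_{k,i} - mean_i) · (x_{k,j} - mean_j), with n-1 = 4.
  S[U,U] = ((-3.4)·(-3.4) + (2.6)·(2.6) + (2.6)·(2.6) + (-2.4)·(-2.4) + (0.6)·(0.6)) / 4 = 31.2/4 = 7.8
  S[U,V] = ((-3.4)·(0) + (2.6)·(2) + (2.6)·(1) + (-2.4)·(0) + (0.6)·(-3)) / 4 = 6/4 = 1.5
  S[V,V] = ((0)·(0) + (2)·(2) + (1)·(1) + (0)·(0) + (-3)·(-3)) / 4 = 14/4 = 3.5

S is symmetric (S[j,i] = S[i,j]). Assembling:

S = [[7.8, 1.5],
 [1.5, 3.5]]


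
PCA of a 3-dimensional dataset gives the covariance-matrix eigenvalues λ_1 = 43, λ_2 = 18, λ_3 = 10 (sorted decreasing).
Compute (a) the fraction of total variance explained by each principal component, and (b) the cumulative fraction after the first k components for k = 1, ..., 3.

Step 1 — total variance = trace(Sigma) = Σ λ_i = 43 + 18 + 10 = 71.

Step 2 — fraction explained by component i = λ_i / Σ λ:
  PC1: 43/71 = 0.6056
  PC2: 18/71 = 0.2535
  PC3: 10/71 = 0.1408

Step 3 — cumulative fraction after k components = (λ_1 + ... + λ_k) / Σ λ:
  k = 1: 43/71 = 0.6056
  k = 2: (43 + 18)/71 = 61/71 = 0.8592
  k = 3: (43 + 18 + 10)/71 = 71/71 = 1

Summary (fraction, with percent):

explained: PC1 0.6056 (60.56%), PC2 0.2535 (25.35%), PC3 0.1408 (14.08%);  cumulative: 0.6056, 0.8592, 1


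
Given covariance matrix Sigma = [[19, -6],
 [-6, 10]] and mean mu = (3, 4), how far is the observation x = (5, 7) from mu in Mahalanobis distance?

Step 1 — centre the observation: (x - mu) = (2, 3).

Step 2 — invert Sigma. det(Sigma) = 19·10 - (-6)² = 154.
  Sigma^{-1} = (1/det) · [[d, -b], [-b, a]] = [[0.0649, 0.039],
 [0.039, 0.1234]].

Step 3 — form the quadratic (x - mu)^T · Sigma^{-1} · (x - mu):
  Sigma^{-1} · (x - mu) = (0.2468, 0.4481).
  (x - mu)^T · [Sigma^{-1} · (x - mu)] = (2)·(0.2468) + (3)·(0.4481) = 1.8377.

Step 4 — take square root: d = √(1.8377) ≈ 1.3556.

d(x, mu) = √(1.8377) ≈ 1.3556


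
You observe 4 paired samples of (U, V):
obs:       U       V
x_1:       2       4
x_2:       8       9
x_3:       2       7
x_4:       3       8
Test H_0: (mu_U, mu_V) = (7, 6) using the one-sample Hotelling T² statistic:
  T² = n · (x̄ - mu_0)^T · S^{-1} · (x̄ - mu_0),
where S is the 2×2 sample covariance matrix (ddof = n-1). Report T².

Step 1 — sample mean vector:
  mean(U) = (2 + 8 + 2 + 3) / 4 = 15/4 = 3.75
  mean(V) = (4 + 9 + 7 + 8) / 4 = 28/4 = 7
  x̄ = (3.75, 7),  deviation x̄ - mu_0 = (3.75, 7) - (7, 6) = (-3.25, 1).

Step 2 — sample covariance matrix, S[i,j] = (1/(n-1)) · Σ_k (x_{k,i} - mean_i) · (x_{k,j} - mean_j), divisor n-1 = 3:
  S[U,U] = ((-1.75)·(-1.75) + (4.25)·(4.25) + (-1.75)·(-1.75) + (-0.75)·(-0.75)) / 3 = 24.75/3 = 8.25
  S[U,V] = ((-1.75)·(-3) + (4.25)·(2) + (-1.75)·(0) + (-0.75)·(1)) / 3 = 13/3 = 4.3333
  S[V,V] = ((-3)·(-3) + (2)·(2) + (0)·(0) + (1)·(1)) / 3 = 14/3 = 4.6667
  S = [[8.25, 4.3333],
 [4.3333, 4.6667]].

Step 3 — invert S. det(S) = 8.25·4.6667 - (4.3333)² = 19.7222.
  S^{-1} = (1/det) · [[d, -b], [-b, a]] = [[0.2366, -0.2197],
 [-0.2197, 0.4183]].

Step 4 — quadratic form (x̄ - mu_0)^T · S^{-1} · (x̄ - mu_0):
  S^{-1} · (x̄ - mu_0) = (-0.9887, 1.1324),
  (x̄ - mu_0)^T · [...] = (-3.25)·(-0.9887) + (1)·(1.1324) = 4.3458.

Step 5 — scale by n: T² = 4 · 4.3458 = 17.3831.

T² ≈ 17.3831


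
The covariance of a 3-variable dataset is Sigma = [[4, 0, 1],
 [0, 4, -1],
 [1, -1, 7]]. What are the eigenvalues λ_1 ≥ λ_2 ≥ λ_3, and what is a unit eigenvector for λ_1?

Step 1 — characteristic polynomial p(λ) = det(λI - Sigma) = λ³ - tr·λ² + c_1·λ - det, where tr = trace, c_1 = sum of the principal 2×2 minors, det = det(Sigma):
  tr = 4 + 4 + 7 = 15,
  c_1 = (4·4 - (0)²) + (4·7 - (1)²) + (4·7 - (-1)²) = 16 + 27 + 27 = 70,
  det = 4·(4·7 - (-1)²) - (0)·((0)·7 - (-1)·(1)) + (1)·((0)·(-1) - 4·(1)) = 4·(27) - (0)·(1) + (1)·(-4) = 104.
  So p(λ) = λ³ - 15λ² + 70λ - 104.
Step 2 — look for an integer root (rational root theorem: any rational root is an integer divisor of 104). Testing λ = 4:
  p(4) = 64 - 240 + 280 - 104 = 0  ✓
  Dividing out (λ - 4): p(λ) = (λ - 4)(λ² - 11λ + 26).
Step 3 — remaining eigenvalues from the quadratic λ² - 11λ + 26 = 0:
  Δ = 11² - 4·26 = 121 - 104 = 17,  λ = (11 ± √17)/2 = (11 ± 4.1231)/2 ≈ 7.5616 or 3.4384.
  Sorted: λ_1 = 7.5616,  λ_2 = 4,  λ_3 = 3.4384  (check: sum = 15 = tr ✓).

Step 4 — unit eigenvector for λ_1 ≈ 7.5616: v spans the null space of (Sigma - λ_1 I), whose rows are
  r_1 = (-3.5616, 0, 1),  r_2 = (0, -3.5616, -1),  r_3 = (1, -1, -0.5616).
  v is orthogonal to every row, so take v ∝ r_1 × r_2 = ((0)·(-1) - (1)·(-3.5616), (1)·(0) - (-3.5616)·(-1), (-3.5616)·(-3.5616) - (0)·(0)) ≈ (3.5616, -3.5616, 12.6847).
  Let u = (3.5616, -3.5616, 12.6847).
  ||u|| = √((3.5616)² + (-3.5616)² + (12.6847)²) = √(186.2699) ≈ 13.6481,  v_1 = u/||u|| ≈ (0.261, -0.261, 0.9294) (||v_1|| = 1).

λ_1 = 7.5616,  λ_2 = 4,  λ_3 = 3.4384;  v_1 ≈ (0.261, -0.261, 0.9294)


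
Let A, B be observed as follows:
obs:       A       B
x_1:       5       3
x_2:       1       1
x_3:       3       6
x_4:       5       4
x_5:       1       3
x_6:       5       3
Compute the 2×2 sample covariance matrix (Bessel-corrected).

Step 1 — column means:
  mean(A) = (5 + 1 + 3 + 5 + 1 + 5) / 6 = 20/6 = 3.3333
  mean(B) = (3 + 1 + 6 + 4 + 3 + 3) / 6 = 20/6 = 3.3333

Step 2 — sample covariance S[i,j] = (1/(n-1)) · Σ_k (x_{k,i} - mean_i) · (x_{k,j} - mean_j), with n-1 = 5.
  S[A,A] = ((1.6667)·(1.6667) + (-2.3333)·(-2.3333) + (-0.3333)·(-0.3333) + (1.6667)·(1.6667) + (-2.3333)·(-2.3333) + (1.6667)·(1.6667)) / 5 = 19.3333/5 = 3.8667
  S[A,B] = ((1.6667)·(-0.3333) + (-2.3333)·(-2.3333) + (-0.3333)·(2.6667) + (1.6667)·(0.6667) + (-2.3333)·(-0.3333) + (1.6667)·(-0.3333)) / 5 = 5.3333/5 = 1.0667
  S[B,B] = ((-0.3333)·(-0.3333) + (-2.3333)·(-2.3333) + (2.6667)·(2.6667) + (0.6667)·(0.6667) + (-0.3333)·(-0.3333) + (-0.3333)·(-0.3333)) / 5 = 13.3333/5 = 2.6667

S is symmetric (S[j,i] = S[i,j]). Assembling:

S = [[3.8667, 1.0667],
 [1.0667, 2.6667]]


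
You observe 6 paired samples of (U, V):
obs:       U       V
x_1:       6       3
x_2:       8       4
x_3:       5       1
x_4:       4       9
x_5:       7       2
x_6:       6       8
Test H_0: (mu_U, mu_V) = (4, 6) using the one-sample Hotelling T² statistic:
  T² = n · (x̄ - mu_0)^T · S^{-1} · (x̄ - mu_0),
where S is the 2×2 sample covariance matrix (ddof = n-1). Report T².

Step 1 — sample mean vector:
  mean(U) = (6 + 8 + 5 + 4 + 7 + 6) / 6 = 36/6 = 6
  mean(V) = (3 + 4 + 1 + 9 + 2 + 8) / 6 = 27/6 = 4.5
  x̄ = (6, 4.5),  deviation x̄ - mu_0 = (6, 4.5) - (4, 6) = (2, -1.5).

Step 2 — sample covariance matrix, S[i,j] = (1/(n-1)) · Σ_k (x_{k,i} - mean_i) · (x_{k,j} - mean_j), divisor n-1 = 5:
  S[U,U] = ((0)·(0) + (2)·(2) + (-1)·(-1) + (-2)·(-2) + (1)·(1) + (0)·(0)) / 5 = 10/5 = 2
  S[U,V] = ((0)·(-1.5) + (2)·(-0.5) + (-1)·(-3.5) + (-2)·(4.5) + (1)·(-2.5) + (0)·(3.5)) / 5 = -9/5 = -1.8
  S[V,V] = ((-1.5)·(-1.5) + (-0.5)·(-0.5) + (-3.5)·(-3.5) + (4.5)·(4.5) + (-2.5)·(-2.5) + (3.5)·(3.5)) / 5 = 53.5/5 = 10.7
  S = [[2, -1.8],
 [-1.8, 10.7]].

Step 3 — invert S. det(S) = 2·10.7 - (-1.8)² = 18.16.
  S^{-1} = (1/det) · [[d, -b], [-b, a]] = [[0.5892, 0.0991],
 [0.0991, 0.1101]].

Step 4 — quadratic form (x̄ - mu_0)^T · S^{-1} · (x̄ - mu_0):
  S^{-1} · (x̄ - mu_0) = (1.0297, 0.033),
  (x̄ - mu_0)^T · [...] = (2)·(1.0297) + (-1.5)·(0.033) = 2.0099.

Step 5 — scale by n: T² = 6 · 2.0099 = 12.0595.

T² ≈ 12.0595


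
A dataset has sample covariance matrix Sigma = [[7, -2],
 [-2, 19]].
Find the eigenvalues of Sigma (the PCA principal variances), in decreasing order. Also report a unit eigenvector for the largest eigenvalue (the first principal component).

Step 1 — characteristic polynomial of 2×2 Sigma:
  det(Sigma - λI) = λ² - trace · λ + det = 0.
  trace = 7 + 19 = 26, det = 7·19 - (-2)² = 129.
Step 2 — discriminant:
  Δ = trace² - 4·det = 676 - 516 = 160.
Step 3 — eigenvalues:
  λ = (trace ± √Δ)/2 = (26 ± 12.6491)/2,
  λ_1 = 19.3246,  λ_2 = 6.6754.

Step 4 — unit eigenvector for λ_1: solve (Sigma - λ_1 I)v = 0. First row:
  (7 - 19.3246)·v_x + (-2)·v_y = 0, i.e. (-12.3246)·v_x + (-2)·v_y = 0,
  so v ∝ (b, λ_1 - a) = (-2, 12.3246); multiply by -1 so the first entry is positive: u = (2, -12.3246).
  ||u|| = √((2)² + (-12.3246)²) = √(155.8947) ≈ 12.4858,
  v_1 = u/||u|| ≈ (0.1602, -0.9871) (||v_1|| = 1).

λ_1 = 19.3246,  λ_2 = 6.6754;  v_1 ≈ (0.1602, -0.9871)


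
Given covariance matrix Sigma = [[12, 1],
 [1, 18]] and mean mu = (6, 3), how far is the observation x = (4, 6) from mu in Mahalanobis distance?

Step 1 — centre the observation: (x - mu) = (-2, 3).

Step 2 — invert Sigma. det(Sigma) = 12·18 - (1)² = 215.
  Sigma^{-1} = (1/det) · [[d, -b], [-b, a]] = [[0.0837, -0.0047],
 [-0.0047, 0.0558]].

Step 3 — form the quadratic (x - mu)^T · Sigma^{-1} · (x - mu):
  Sigma^{-1} · (x - mu) = (-0.1814, 0.1767).
  (x - mu)^T · [Sigma^{-1} · (x - mu)] = (-2)·(-0.1814) + (3)·(0.1767) = 0.893.

Step 4 — take square root: d = √(0.893) ≈ 0.945.

d(x, mu) = √(0.893) ≈ 0.945


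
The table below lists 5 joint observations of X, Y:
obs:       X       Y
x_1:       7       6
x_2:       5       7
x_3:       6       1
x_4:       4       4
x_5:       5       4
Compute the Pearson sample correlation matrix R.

Step 1 — column means:
  mean(X) = (7 + 5 + 6 + 4 + 5) / 5 = 27/5 = 5.4
  mean(Y) = (6 + 7 + 1 + 4 + 4) / 5 = 22/5 = 4.4

Step 2 — sample variances and covariances s[i,j] = (1/(n-1)) · Σ_k (x_{k,i} - mean_i) · (x_{k,j} - mean_j), with n-1 = 4:
  s[X,X] = ((1.6)·(1.6) + (-0.4)·(-0.4) + (0.6)·(0.6) + (-1.4)·(-1.4) + (-0.4)·(-0.4)) / 4 = 5.2/4 = 1.3
  s[X,Y] = ((1.6)·(1.6) + (-0.4)·(2.6) + (0.6)·(-3.4) + (-1.4)·(-0.4) + (-0.4)·(-0.4)) / 4 = 0.2/4 = 0.05
  s[Y,Y] = ((1.6)·(1.6) + (2.6)·(2.6) + (-3.4)·(-3.4) + (-0.4)·(-0.4) + (-0.4)·(-0.4)) / 4 = 21.2/4 = 5.3
  Sample standard deviations s_i = √(s[i,i]):
  s(X) = √(1.3) = 1.1402
  s(Y) = √(5.3) = 2.3022

Step 3 — r_{ij} = s_{ij} / (s_i · s_j):
  r[X,X] = 1 (diagonal).
  r[X,Y] = 0.05 / (1.1402 · 2.3022) = 0.05 / 2.6249 = 0.019
  r[Y,Y] = 1 (diagonal).

R is symmetric with unit diagonal. Assembling:

R = [[1, 0.019],
 [0.019, 1]]


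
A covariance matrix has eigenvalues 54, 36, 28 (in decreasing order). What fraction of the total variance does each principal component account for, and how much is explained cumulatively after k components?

Step 1 — total variance = trace(Sigma) = Σ λ_i = 54 + 36 + 28 = 118.

Step 2 — fraction explained by component i = λ_i / Σ λ:
  PC1: 54/118 = 0.4576
  PC2: 36/118 = 0.3051
  PC3: 28/118 = 0.2373

Step 3 — cumulative fraction after k components = (λ_1 + ... + λ_k) / Σ λ:
  k = 1: 54/118 = 0.4576
  k = 2: (54 + 36)/118 = 90/118 = 0.7627
  k = 3: (54 + 36 + 28)/118 = 118/118 = 1

Summary (fraction, with percent):

explained: PC1 0.4576 (45.76%), PC2 0.3051 (30.51%), PC3 0.2373 (23.73%);  cumulative: 0.4576, 0.7627, 1


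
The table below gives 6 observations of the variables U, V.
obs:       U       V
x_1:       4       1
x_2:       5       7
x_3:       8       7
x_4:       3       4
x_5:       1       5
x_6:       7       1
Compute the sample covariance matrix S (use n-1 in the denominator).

Step 1 — column means:
  mean(U) = (4 + 5 + 8 + 3 + 1 + 7) / 6 = 28/6 = 4.6667
  mean(V) = (1 + 7 + 7 + 4 + 5 + 1) / 6 = 25/6 = 4.1667

Step 2 — sample covariance S[i,j] = (1/(n-1)) · Σ_k (x_{k,i} - mean_i) · (x_{k,j} - mean_j), with n-1 = 5.
  S[U,U] = ((-0.6667)·(-0.6667) + (0.3333)·(0.3333) + (3.3333)·(3.3333) + (-1.6667)·(-1.6667) + (-3.6667)·(-3.6667) + (2.3333)·(2.3333)) / 5 = 33.3333/5 = 6.6667
  S[U,V] = ((-0.6667)·(-3.1667) + (0.3333)·(2.8333) + (3.3333)·(2.8333) + (-1.6667)·(-0.1667) + (-3.6667)·(0.8333) + (2.3333)·(-3.1667)) / 5 = 2.3333/5 = 0.4667
  S[V,V] = ((-3.1667)·(-3.1667) + (2.8333)·(2.8333) + (2.8333)·(2.8333) + (-0.1667)·(-0.1667) + (0.8333)·(0.8333) + (-3.1667)·(-3.1667)) / 5 = 36.8333/5 = 7.3667

S is symmetric (S[j,i] = S[i,j]). Assembling:

S = [[6.6667, 0.4667],
 [0.4667, 7.3667]]


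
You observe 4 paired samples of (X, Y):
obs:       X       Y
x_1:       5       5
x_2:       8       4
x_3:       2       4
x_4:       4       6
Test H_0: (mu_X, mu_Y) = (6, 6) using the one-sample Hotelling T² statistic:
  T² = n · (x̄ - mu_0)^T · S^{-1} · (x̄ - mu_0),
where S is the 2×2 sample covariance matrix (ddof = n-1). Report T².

Step 1 — sample mean vector:
  mean(X) = (5 + 8 + 2 + 4) / 4 = 19/4 = 4.75
  mean(Y) = (5 + 4 + 4 + 6) / 4 = 19/4 = 4.75
  x̄ = (4.75, 4.75),  deviation x̄ - mu_0 = (4.75, 4.75) - (6, 6) = (-1.25, -1.25).

Step 2 — sample covariance matrix, S[i,j] = (1/(n-1)) · Σ_k (x_{k,i} - mean_i) · (x_{k,j} - mean_j), divisor n-1 = 3:
  S[X,X] = ((0.25)·(0.25) + (3.25)·(3.25) + (-2.75)·(-2.75) + (-0.75)·(-0.75)) / 3 = 18.75/3 = 6.25
  S[X,Y] = ((0.25)·(0.25) + (3.25)·(-0.75) + (-2.75)·(-0.75) + (-0.75)·(1.25)) / 3 = -1.25/3 = -0.4167
  S[Y,Y] = ((0.25)·(0.25) + (-0.75)·(-0.75) + (-0.75)·(-0.75) + (1.25)·(1.25)) / 3 = 2.75/3 = 0.9167
  S = [[6.25, -0.4167],
 [-0.4167, 0.9167]].

Step 3 — invert S. det(S) = 6.25·0.9167 - (-0.4167)² = 5.5556.
  S^{-1} = (1/det) · [[d, -b], [-b, a]] = [[0.165, 0.075],
 [0.075, 1.125]].

Step 4 — quadratic form (x̄ - mu_0)^T · S^{-1} · (x̄ - mu_0):
  S^{-1} · (x̄ - mu_0) = (-0.3, -1.5),
  (x̄ - mu_0)^T · [...] = (-1.25)·(-0.3) + (-1.25)·(-1.5) = 2.25.

Step 5 — scale by n: T² = 4 · 2.25 = 9.

T² ≈ 9


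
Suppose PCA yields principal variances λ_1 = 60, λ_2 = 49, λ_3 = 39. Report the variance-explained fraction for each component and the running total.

Step 1 — total variance = trace(Sigma) = Σ λ_i = 60 + 49 + 39 = 148.

Step 2 — fraction explained by component i = λ_i / Σ λ:
  PC1: 60/148 = 0.4054
  PC2: 49/148 = 0.3311
  PC3: 39/148 = 0.2635

Step 3 — cumulative fraction after k components = (λ_1 + ... + λ_k) / Σ λ:
  k = 1: 60/148 = 0.4054
  k = 2: (60 + 49)/148 = 109/148 = 0.7365
  k = 3: (60 + 49 + 39)/148 = 148/148 = 1

Summary (fraction, with percent):

explained: PC1 0.4054 (40.54%), PC2 0.3311 (33.11%), PC3 0.2635 (26.35%);  cumulative: 0.4054, 0.7365, 1


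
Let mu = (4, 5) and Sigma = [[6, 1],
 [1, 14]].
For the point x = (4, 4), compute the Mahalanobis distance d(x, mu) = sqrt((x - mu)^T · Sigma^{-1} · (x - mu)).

Step 1 — centre the observation: (x - mu) = (0, -1).

Step 2 — invert Sigma. det(Sigma) = 6·14 - (1)² = 83.
  Sigma^{-1} = (1/det) · [[d, -b], [-b, a]] = [[0.1687, -0.012],
 [-0.012, 0.0723]].

Step 3 — form the quadratic (x - mu)^T · Sigma^{-1} · (x - mu):
  Sigma^{-1} · (x - mu) = (0.012, -0.0723).
  (x - mu)^T · [Sigma^{-1} · (x - mu)] = (0)·(0.012) + (-1)·(-0.0723) = 0.0723.

Step 4 — take square root: d = √(0.0723) ≈ 0.2689.

d(x, mu) = √(0.0723) ≈ 0.2689


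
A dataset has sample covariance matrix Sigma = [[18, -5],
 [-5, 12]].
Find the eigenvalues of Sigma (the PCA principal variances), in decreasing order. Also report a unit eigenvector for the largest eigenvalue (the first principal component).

Step 1 — characteristic polynomial of 2×2 Sigma:
  det(Sigma - λI) = λ² - trace · λ + det = 0.
  trace = 18 + 12 = 30, det = 18·12 - (-5)² = 191.
Step 2 — discriminant:
  Δ = trace² - 4·det = 900 - 764 = 136.
Step 3 — eigenvalues:
  λ = (trace ± √Δ)/2 = (30 ± 11.6619)/2,
  λ_1 = 20.831,  λ_2 = 9.169.

Step 4 — unit eigenvector for λ_1: solve (Sigma - λ_1 I)v = 0. First row:
  (18 - 20.831)·v_x + (-5)·v_y = 0, i.e. (-2.831)·v_x + (-5)·v_y = 0,
  so v ∝ (b, λ_1 - a) = (-5, 2.831); multiply by -1 so the first entry is positive: u = (5, -2.831).
  ||u|| = √((5)² + (-2.831)²) = √(33.0143) ≈ 5.7458,
  v_1 = u/||u|| ≈ (0.8702, -0.4927) (||v_1|| = 1).

λ_1 = 20.831,  λ_2 = 9.169;  v_1 ≈ (0.8702, -0.4927)


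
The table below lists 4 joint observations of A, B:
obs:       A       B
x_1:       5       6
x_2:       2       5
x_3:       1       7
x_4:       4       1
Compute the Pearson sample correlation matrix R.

Step 1 — column means:
  mean(A) = (5 + 2 + 1 + 4) / 4 = 12/4 = 3
  mean(B) = (6 + 5 + 7 + 1) / 4 = 19/4 = 4.75

Step 2 — sample variances and covariances s[i,j] = (1/(n-1)) · Σ_k (x_{k,i} - mean_i) · (x_{k,j} - mean_j), with n-1 = 3:
  s[A,A] = ((2)·(2) + (-1)·(-1) + (-2)·(-2) + (1)·(1)) / 3 = 10/3 = 3.3333
  s[A,B] = ((2)·(1.25) + (-1)·(0.25) + (-2)·(2.25) + (1)·(-3.75)) / 3 = -6/3 = -2
  s[B,B] = ((1.25)·(1.25) + (0.25)·(0.25) + (2.25)·(2.25) + (-3.75)·(-3.75)) / 3 = 20.75/3 = 6.9167
  Sample standard deviations s_i = √(s[i,i]):
  s(A) = √(3.3333) = 1.8257
  s(B) = √(6.9167) = 2.63

Step 3 — r_{ij} = s_{ij} / (s_i · s_j):
  r[A,A] = 1 (diagonal).
  r[A,B] = -2 / (1.8257 · 2.63) = -2 / 4.8016 = -0.4165
  r[B,B] = 1 (diagonal).

R is symmetric with unit diagonal. Assembling:

R = [[1, -0.4165],
 [-0.4165, 1]]


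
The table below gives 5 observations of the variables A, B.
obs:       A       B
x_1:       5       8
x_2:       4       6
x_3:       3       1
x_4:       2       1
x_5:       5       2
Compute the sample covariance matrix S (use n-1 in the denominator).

Step 1 — column means:
  mean(A) = (5 + 4 + 3 + 2 + 5) / 5 = 19/5 = 3.8
  mean(B) = (8 + 6 + 1 + 1 + 2) / 5 = 18/5 = 3.6

Step 2 — sample covariance S[i,j] = (1/(n-1)) · Σ_k (x_{k,i} - mean_i) · (x_{k,j} - mean_j), with n-1 = 4.
  S[A,A] = ((1.2)·(1.2) + (0.2)·(0.2) + (-0.8)·(-0.8) + (-1.8)·(-1.8) + (1.2)·(1.2)) / 4 = 6.8/4 = 1.7
  S[A,B] = ((1.2)·(4.4) + (0.2)·(2.4) + (-0.8)·(-2.6) + (-1.8)·(-2.6) + (1.2)·(-1.6)) / 4 = 10.6/4 = 2.65
  S[B,B] = ((4.4)·(4.4) + (2.4)·(2.4) + (-2.6)·(-2.6) + (-2.6)·(-2.6) + (-1.6)·(-1.6)) / 4 = 41.2/4 = 10.3

S is symmetric (S[j,i] = S[i,j]). Assembling:

S = [[1.7, 2.65],
 [2.65, 10.3]]


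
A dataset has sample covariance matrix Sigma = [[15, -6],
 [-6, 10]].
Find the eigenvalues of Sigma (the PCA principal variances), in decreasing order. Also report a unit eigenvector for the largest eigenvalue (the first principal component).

Step 1 — characteristic polynomial of 2×2 Sigma:
  det(Sigma - λI) = λ² - trace · λ + det = 0.
  trace = 15 + 10 = 25, det = 15·10 - (-6)² = 114.
Step 2 — discriminant:
  Δ = trace² - 4·det = 625 - 456 = 169.
Step 3 — eigenvalues:
  λ = (trace ± √Δ)/2 = (25 ± 13)/2,
  λ_1 = 19,  λ_2 = 6.

Step 4 — unit eigenvector for λ_1: solve (Sigma - λ_1 I)v = 0. First row:
  (15 - 19)·v_x + (-6)·v_y = 0, i.e. (-4)·v_x + (-6)·v_y = 0,
  so v ∝ (b, λ_1 - a) = (-6, 4); multiply by -1 so the first entry is positive: u = (6, -4).
  ||u|| = √((6)² + (-4)²) = √(52) ≈ 7.2111,
  v_1 = u/||u|| ≈ (0.8321, -0.5547) (||v_1|| = 1).

λ_1 = 19,  λ_2 = 6;  v_1 ≈ (0.8321, -0.5547)
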